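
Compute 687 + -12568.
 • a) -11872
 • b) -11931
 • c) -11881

687 + -12568 = -11881
c) -11881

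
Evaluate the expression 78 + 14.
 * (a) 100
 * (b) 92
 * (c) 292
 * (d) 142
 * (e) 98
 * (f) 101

78 + 14 = 92
b) 92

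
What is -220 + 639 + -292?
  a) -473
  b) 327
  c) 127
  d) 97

First: -220 + 639 = 419
Then: 419 + -292 = 127
c) 127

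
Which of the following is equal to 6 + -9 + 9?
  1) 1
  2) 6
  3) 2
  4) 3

First: 6 + -9 = -3
Then: -3 + 9 = 6
2) 6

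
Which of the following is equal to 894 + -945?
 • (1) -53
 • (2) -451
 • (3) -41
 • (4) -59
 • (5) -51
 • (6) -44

894 + -945 = -51
5) -51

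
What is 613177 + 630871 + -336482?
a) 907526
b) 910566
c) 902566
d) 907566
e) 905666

First: 613177 + 630871 = 1244048
Then: 1244048 + -336482 = 907566
d) 907566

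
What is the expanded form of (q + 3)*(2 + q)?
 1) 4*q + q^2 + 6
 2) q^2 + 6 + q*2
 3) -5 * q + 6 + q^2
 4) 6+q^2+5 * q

Expanding (q + 3)*(2 + q):
= 6+q^2+5 * q
4) 6+q^2+5 * q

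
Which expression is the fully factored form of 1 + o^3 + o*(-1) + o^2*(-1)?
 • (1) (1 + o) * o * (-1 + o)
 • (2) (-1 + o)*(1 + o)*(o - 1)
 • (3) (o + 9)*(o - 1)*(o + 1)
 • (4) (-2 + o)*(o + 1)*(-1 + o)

We need to factor 1 + o^3 + o*(-1) + o^2*(-1).
The factored form is (-1 + o)*(1 + o)*(o - 1).
2) (-1 + o)*(1 + o)*(o - 1)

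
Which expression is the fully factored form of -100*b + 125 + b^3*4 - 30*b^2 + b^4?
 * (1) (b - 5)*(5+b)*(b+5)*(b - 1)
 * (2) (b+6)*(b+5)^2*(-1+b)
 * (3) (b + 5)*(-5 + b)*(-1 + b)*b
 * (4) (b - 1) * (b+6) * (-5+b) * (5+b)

We need to factor -100*b + 125 + b^3*4 - 30*b^2 + b^4.
The factored form is (b - 5)*(5+b)*(b+5)*(b - 1).
1) (b - 5)*(5+b)*(b+5)*(b - 1)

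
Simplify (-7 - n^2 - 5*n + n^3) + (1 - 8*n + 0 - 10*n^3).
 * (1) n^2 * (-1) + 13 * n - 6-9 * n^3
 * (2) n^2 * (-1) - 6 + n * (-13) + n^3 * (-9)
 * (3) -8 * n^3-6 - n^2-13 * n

Adding the polynomials and combining like terms:
(-7 - n^2 - 5*n + n^3) + (1 - 8*n + 0 - 10*n^3)
= n^2 * (-1) - 6 + n * (-13) + n^3 * (-9)
2) n^2 * (-1) - 6 + n * (-13) + n^3 * (-9)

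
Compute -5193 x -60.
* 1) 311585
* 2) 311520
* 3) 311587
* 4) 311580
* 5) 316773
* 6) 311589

-5193 * -60 = 311580
4) 311580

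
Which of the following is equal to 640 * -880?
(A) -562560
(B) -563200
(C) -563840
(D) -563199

640 * -880 = -563200
B) -563200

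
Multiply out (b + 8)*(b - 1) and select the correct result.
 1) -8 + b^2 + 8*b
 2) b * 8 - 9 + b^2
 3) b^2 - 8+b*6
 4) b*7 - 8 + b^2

Expanding (b + 8)*(b - 1):
= b*7 - 8 + b^2
4) b*7 - 8 + b^2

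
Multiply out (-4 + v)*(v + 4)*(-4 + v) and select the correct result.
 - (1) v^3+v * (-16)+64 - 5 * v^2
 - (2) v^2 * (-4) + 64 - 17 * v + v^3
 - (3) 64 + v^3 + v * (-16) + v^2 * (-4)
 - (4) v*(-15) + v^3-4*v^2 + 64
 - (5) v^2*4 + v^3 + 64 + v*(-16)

Expanding (-4 + v)*(v + 4)*(-4 + v):
= 64 + v^3 + v * (-16) + v^2 * (-4)
3) 64 + v^3 + v * (-16) + v^2 * (-4)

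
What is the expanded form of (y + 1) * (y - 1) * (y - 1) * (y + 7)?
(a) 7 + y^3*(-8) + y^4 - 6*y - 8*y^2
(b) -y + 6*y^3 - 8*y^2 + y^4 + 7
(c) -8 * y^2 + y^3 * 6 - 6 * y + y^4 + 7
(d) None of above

Expanding (y + 1) * (y - 1) * (y - 1) * (y + 7):
= -8 * y^2 + y^3 * 6 - 6 * y + y^4 + 7
c) -8 * y^2 + y^3 * 6 - 6 * y + y^4 + 7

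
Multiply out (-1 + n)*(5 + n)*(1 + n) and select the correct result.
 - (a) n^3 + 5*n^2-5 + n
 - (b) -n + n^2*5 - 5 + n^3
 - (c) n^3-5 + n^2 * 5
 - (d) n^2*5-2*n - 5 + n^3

Expanding (-1 + n)*(5 + n)*(1 + n):
= -n + n^2*5 - 5 + n^3
b) -n + n^2*5 - 5 + n^3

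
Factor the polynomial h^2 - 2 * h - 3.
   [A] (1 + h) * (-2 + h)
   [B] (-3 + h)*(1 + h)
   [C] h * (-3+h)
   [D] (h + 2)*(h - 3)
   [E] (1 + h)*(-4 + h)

We need to factor h^2 - 2 * h - 3.
The factored form is (-3 + h)*(1 + h).
B) (-3 + h)*(1 + h)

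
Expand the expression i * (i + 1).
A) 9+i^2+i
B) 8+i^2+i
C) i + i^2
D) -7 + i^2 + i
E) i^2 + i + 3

Expanding i * (i + 1):
= i + i^2
C) i + i^2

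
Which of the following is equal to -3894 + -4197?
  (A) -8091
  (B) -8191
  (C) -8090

-3894 + -4197 = -8091
A) -8091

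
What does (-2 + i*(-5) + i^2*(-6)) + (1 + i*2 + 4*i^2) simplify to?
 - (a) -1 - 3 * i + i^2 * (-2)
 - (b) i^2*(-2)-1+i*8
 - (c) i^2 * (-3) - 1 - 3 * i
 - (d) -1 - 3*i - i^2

Adding the polynomials and combining like terms:
(-2 + i*(-5) + i^2*(-6)) + (1 + i*2 + 4*i^2)
= -1 - 3 * i + i^2 * (-2)
a) -1 - 3 * i + i^2 * (-2)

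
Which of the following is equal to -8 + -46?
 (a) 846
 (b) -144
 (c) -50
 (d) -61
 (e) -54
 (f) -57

-8 + -46 = -54
e) -54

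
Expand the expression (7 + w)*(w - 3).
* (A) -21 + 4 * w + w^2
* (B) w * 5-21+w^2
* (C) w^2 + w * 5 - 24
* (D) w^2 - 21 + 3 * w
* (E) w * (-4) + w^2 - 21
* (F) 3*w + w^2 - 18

Expanding (7 + w)*(w - 3):
= -21 + 4 * w + w^2
A) -21 + 4 * w + w^2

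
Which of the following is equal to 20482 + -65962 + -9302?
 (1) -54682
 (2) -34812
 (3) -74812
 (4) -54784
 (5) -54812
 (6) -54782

First: 20482 + -65962 = -45480
Then: -45480 + -9302 = -54782
6) -54782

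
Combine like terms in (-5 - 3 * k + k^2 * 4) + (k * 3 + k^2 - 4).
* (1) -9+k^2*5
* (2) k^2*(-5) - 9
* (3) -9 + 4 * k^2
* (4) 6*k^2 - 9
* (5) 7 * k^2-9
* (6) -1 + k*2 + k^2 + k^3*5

Adding the polynomials and combining like terms:
(-5 - 3*k + k^2*4) + (k*3 + k^2 - 4)
= -9+k^2*5
1) -9+k^2*5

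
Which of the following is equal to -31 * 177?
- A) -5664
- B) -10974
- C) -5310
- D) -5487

-31 * 177 = -5487
D) -5487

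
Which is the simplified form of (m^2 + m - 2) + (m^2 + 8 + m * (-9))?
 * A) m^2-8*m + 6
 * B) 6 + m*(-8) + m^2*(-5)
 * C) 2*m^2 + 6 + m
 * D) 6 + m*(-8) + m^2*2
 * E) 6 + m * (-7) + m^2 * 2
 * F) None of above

Adding the polynomials and combining like terms:
(m^2 + m - 2) + (m^2 + 8 + m*(-9))
= 6 + m*(-8) + m^2*2
D) 6 + m*(-8) + m^2*2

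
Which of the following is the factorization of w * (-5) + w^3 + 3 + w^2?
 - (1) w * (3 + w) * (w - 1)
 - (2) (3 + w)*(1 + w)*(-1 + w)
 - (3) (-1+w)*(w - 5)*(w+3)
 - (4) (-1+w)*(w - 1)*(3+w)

We need to factor w * (-5) + w^3 + 3 + w^2.
The factored form is (-1+w)*(w - 1)*(3+w).
4) (-1+w)*(w - 1)*(3+w)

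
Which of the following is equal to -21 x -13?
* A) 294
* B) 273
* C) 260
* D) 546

-21 * -13 = 273
B) 273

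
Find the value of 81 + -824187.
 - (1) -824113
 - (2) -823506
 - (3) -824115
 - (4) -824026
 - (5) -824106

81 + -824187 = -824106
5) -824106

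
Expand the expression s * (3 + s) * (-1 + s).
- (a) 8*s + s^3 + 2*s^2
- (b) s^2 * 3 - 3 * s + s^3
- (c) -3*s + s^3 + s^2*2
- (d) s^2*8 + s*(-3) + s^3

Expanding s * (3 + s) * (-1 + s):
= -3*s + s^3 + s^2*2
c) -3*s + s^3 + s^2*2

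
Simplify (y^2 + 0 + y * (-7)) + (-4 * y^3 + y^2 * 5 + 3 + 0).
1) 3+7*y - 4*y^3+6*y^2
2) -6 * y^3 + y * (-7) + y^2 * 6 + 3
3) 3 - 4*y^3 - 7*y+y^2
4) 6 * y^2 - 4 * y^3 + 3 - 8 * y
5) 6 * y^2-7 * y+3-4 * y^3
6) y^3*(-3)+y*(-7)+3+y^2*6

Adding the polynomials and combining like terms:
(y^2 + 0 + y*(-7)) + (-4*y^3 + y^2*5 + 3 + 0)
= 6 * y^2-7 * y+3-4 * y^3
5) 6 * y^2-7 * y+3-4 * y^3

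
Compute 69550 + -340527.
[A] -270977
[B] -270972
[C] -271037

69550 + -340527 = -270977
A) -270977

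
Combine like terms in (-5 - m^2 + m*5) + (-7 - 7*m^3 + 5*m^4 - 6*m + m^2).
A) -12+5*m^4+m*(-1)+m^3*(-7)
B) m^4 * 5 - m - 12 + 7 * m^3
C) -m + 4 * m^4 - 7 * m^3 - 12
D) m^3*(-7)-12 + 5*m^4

Adding the polynomials and combining like terms:
(-5 - m^2 + m*5) + (-7 - 7*m^3 + 5*m^4 - 6*m + m^2)
= -12+5*m^4+m*(-1)+m^3*(-7)
A) -12+5*m^4+m*(-1)+m^3*(-7)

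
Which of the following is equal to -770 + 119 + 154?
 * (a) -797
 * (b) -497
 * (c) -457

First: -770 + 119 = -651
Then: -651 + 154 = -497
b) -497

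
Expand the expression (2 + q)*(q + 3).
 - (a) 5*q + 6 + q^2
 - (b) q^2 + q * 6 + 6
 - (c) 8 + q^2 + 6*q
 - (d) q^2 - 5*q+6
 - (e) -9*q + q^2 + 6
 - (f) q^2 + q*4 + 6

Expanding (2 + q)*(q + 3):
= 5*q + 6 + q^2
a) 5*q + 6 + q^2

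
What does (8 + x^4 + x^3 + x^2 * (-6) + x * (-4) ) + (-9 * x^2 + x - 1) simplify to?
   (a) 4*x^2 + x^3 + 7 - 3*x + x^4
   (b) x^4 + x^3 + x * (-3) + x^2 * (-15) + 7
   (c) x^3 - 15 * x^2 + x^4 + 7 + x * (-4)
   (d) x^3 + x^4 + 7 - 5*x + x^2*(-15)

Adding the polynomials and combining like terms:
(8 + x^4 + x^3 + x^2*(-6) + x*(-4)) + (-9*x^2 + x - 1)
= x^4 + x^3 + x * (-3) + x^2 * (-15) + 7
b) x^4 + x^3 + x * (-3) + x^2 * (-15) + 7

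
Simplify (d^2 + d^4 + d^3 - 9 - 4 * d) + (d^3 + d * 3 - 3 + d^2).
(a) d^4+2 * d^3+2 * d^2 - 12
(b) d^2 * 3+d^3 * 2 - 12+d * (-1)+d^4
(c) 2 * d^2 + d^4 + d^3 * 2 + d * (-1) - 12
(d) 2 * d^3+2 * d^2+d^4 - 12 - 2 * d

Adding the polynomials and combining like terms:
(d^2 + d^4 + d^3 - 9 - 4*d) + (d^3 + d*3 - 3 + d^2)
= 2 * d^2 + d^4 + d^3 * 2 + d * (-1) - 12
c) 2 * d^2 + d^4 + d^3 * 2 + d * (-1) - 12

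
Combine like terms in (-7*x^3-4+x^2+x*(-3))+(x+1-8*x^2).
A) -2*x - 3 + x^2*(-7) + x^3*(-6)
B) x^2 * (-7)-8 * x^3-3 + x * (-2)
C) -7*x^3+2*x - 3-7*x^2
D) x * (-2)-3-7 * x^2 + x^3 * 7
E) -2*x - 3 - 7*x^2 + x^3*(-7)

Adding the polynomials and combining like terms:
(-7*x^3 - 4 + x^2 + x*(-3)) + (x + 1 - 8*x^2)
= -2*x - 3 - 7*x^2 + x^3*(-7)
E) -2*x - 3 - 7*x^2 + x^3*(-7)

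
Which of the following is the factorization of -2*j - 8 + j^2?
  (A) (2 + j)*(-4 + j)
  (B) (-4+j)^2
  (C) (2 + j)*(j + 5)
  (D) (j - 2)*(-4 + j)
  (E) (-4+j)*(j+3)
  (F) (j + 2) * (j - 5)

We need to factor -2*j - 8 + j^2.
The factored form is (2 + j)*(-4 + j).
A) (2 + j)*(-4 + j)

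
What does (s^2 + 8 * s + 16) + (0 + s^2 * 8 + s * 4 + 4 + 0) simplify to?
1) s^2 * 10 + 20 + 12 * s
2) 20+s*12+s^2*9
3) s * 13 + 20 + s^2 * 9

Adding the polynomials and combining like terms:
(s^2 + 8*s + 16) + (0 + s^2*8 + s*4 + 4 + 0)
= 20+s*12+s^2*9
2) 20+s*12+s^2*9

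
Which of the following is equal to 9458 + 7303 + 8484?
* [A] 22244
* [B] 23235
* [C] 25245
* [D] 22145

First: 9458 + 7303 = 16761
Then: 16761 + 8484 = 25245
C) 25245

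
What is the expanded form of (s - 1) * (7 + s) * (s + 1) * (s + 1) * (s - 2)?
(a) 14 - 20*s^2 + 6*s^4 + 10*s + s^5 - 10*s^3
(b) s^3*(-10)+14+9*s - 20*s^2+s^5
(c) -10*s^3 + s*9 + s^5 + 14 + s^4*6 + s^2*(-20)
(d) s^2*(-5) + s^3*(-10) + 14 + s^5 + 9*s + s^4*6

Expanding (s - 1) * (7 + s) * (s + 1) * (s + 1) * (s - 2):
= -10*s^3 + s*9 + s^5 + 14 + s^4*6 + s^2*(-20)
c) -10*s^3 + s*9 + s^5 + 14 + s^4*6 + s^2*(-20)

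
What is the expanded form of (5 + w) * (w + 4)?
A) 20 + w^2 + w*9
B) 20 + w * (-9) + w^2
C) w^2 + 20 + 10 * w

Expanding (5 + w) * (w + 4):
= 20 + w^2 + w*9
A) 20 + w^2 + w*9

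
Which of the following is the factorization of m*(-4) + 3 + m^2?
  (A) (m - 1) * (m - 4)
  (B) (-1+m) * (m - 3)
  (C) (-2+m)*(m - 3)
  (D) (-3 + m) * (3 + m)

We need to factor m*(-4) + 3 + m^2.
The factored form is (-1+m) * (m - 3).
B) (-1+m) * (m - 3)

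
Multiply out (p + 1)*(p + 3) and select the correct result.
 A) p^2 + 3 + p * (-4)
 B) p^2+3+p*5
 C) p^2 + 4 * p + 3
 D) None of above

Expanding (p + 1)*(p + 3):
= p^2 + 4 * p + 3
C) p^2 + 4 * p + 3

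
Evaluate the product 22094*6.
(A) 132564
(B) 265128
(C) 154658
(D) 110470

22094 * 6 = 132564
A) 132564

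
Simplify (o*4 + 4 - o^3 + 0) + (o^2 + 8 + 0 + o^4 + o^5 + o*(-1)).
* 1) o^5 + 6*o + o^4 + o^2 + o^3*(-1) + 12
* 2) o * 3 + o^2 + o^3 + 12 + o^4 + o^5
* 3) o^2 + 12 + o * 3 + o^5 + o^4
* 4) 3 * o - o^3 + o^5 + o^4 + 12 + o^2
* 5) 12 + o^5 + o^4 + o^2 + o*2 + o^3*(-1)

Adding the polynomials and combining like terms:
(o*4 + 4 - o^3 + 0) + (o^2 + 8 + 0 + o^4 + o^5 + o*(-1))
= 3 * o - o^3 + o^5 + o^4 + 12 + o^2
4) 3 * o - o^3 + o^5 + o^4 + 12 + o^2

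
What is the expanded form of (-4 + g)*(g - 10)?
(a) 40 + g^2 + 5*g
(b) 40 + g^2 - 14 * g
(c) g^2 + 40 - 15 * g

Expanding (-4 + g)*(g - 10):
= 40 + g^2 - 14 * g
b) 40 + g^2 - 14 * g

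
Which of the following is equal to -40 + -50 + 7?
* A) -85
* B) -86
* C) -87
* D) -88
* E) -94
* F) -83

First: -40 + -50 = -90
Then: -90 + 7 = -83
F) -83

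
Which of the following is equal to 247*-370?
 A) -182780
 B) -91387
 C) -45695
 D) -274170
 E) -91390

247 * -370 = -91390
E) -91390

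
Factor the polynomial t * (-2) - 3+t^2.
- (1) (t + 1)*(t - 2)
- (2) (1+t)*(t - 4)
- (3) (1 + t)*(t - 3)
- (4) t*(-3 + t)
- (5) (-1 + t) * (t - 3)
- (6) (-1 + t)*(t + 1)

We need to factor t * (-2) - 3+t^2.
The factored form is (1 + t)*(t - 3).
3) (1 + t)*(t - 3)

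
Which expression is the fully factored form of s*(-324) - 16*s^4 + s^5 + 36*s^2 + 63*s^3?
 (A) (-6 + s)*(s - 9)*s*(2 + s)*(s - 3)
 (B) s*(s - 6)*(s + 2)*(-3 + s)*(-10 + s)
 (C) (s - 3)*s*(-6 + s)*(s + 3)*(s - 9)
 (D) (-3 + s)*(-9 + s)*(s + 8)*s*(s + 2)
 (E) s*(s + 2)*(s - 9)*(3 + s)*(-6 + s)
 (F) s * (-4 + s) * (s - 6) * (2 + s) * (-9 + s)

We need to factor s*(-324) - 16*s^4 + s^5 + 36*s^2 + 63*s^3.
The factored form is (-6 + s)*(s - 9)*s*(2 + s)*(s - 3).
A) (-6 + s)*(s - 9)*s*(2 + s)*(s - 3)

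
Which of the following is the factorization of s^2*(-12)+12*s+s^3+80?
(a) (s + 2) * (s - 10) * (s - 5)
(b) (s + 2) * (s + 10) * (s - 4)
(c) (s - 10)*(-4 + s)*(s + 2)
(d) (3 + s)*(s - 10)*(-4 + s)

We need to factor s^2*(-12)+12*s+s^3+80.
The factored form is (s - 10)*(-4 + s)*(s + 2).
c) (s - 10)*(-4 + s)*(s + 2)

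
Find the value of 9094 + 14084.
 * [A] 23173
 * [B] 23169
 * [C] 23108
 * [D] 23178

9094 + 14084 = 23178
D) 23178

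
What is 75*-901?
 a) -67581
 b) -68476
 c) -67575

75 * -901 = -67575
c) -67575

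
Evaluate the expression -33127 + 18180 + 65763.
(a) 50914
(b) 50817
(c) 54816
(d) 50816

First: -33127 + 18180 = -14947
Then: -14947 + 65763 = 50816
d) 50816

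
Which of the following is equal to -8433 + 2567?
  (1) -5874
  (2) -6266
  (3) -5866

-8433 + 2567 = -5866
3) -5866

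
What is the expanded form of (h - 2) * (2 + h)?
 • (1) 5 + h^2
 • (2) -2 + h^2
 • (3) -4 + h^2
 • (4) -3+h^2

Expanding (h - 2) * (2 + h):
= -4 + h^2
3) -4 + h^2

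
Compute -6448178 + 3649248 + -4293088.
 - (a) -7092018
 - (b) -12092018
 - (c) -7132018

First: -6448178 + 3649248 = -2798930
Then: -2798930 + -4293088 = -7092018
a) -7092018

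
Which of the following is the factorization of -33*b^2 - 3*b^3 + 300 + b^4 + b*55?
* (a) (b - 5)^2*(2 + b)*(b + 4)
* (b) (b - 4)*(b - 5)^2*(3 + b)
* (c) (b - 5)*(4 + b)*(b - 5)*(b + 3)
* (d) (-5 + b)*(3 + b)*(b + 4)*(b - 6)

We need to factor -33*b^2 - 3*b^3 + 300 + b^4 + b*55.
The factored form is (b - 5)*(4 + b)*(b - 5)*(b + 3).
c) (b - 5)*(4 + b)*(b - 5)*(b + 3)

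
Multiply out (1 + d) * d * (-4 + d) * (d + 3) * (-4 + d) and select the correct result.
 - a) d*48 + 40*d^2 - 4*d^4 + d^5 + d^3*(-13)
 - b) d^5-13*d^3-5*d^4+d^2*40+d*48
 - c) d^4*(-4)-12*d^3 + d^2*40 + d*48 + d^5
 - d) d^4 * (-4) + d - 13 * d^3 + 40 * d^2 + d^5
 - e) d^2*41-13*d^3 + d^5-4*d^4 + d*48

Expanding (1 + d) * d * (-4 + d) * (d + 3) * (-4 + d):
= d*48 + 40*d^2 - 4*d^4 + d^5 + d^3*(-13)
a) d*48 + 40*d^2 - 4*d^4 + d^5 + d^3*(-13)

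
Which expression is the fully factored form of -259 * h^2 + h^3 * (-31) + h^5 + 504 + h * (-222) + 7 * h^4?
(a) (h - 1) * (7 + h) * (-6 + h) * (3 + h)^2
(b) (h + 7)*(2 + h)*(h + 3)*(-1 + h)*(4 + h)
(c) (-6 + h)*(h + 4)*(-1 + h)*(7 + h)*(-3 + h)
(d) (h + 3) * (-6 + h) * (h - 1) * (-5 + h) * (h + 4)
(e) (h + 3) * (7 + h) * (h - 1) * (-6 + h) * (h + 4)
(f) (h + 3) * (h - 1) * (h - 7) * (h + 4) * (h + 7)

We need to factor -259 * h^2 + h^3 * (-31) + h^5 + 504 + h * (-222) + 7 * h^4.
The factored form is (h + 3) * (7 + h) * (h - 1) * (-6 + h) * (h + 4).
e) (h + 3) * (7 + h) * (h - 1) * (-6 + h) * (h + 4)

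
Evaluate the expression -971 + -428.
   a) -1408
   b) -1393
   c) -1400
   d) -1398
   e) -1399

-971 + -428 = -1399
e) -1399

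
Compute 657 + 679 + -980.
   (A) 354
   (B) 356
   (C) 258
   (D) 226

First: 657 + 679 = 1336
Then: 1336 + -980 = 356
B) 356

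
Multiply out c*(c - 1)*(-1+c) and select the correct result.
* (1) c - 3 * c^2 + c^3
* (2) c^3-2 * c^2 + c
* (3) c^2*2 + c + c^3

Expanding c*(c - 1)*(-1+c):
= c^3-2 * c^2 + c
2) c^3-2 * c^2 + c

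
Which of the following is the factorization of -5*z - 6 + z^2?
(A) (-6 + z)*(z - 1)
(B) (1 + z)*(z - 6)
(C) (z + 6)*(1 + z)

We need to factor -5*z - 6 + z^2.
The factored form is (1 + z)*(z - 6).
B) (1 + z)*(z - 6)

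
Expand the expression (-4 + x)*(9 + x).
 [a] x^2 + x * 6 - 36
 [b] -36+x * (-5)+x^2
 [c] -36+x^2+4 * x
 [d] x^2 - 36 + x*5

Expanding (-4 + x)*(9 + x):
= x^2 - 36 + x*5
d) x^2 - 36 + x*5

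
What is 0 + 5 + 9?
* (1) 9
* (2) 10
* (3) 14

First: 0 + 5 = 5
Then: 5 + 9 = 14
3) 14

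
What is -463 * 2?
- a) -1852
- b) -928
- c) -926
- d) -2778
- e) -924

-463 * 2 = -926
c) -926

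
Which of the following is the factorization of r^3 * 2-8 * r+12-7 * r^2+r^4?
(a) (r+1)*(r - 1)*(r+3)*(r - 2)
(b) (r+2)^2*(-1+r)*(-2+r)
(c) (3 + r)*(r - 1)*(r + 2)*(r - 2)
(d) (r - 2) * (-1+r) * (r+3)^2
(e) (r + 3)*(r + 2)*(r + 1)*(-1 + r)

We need to factor r^3 * 2-8 * r+12-7 * r^2+r^4.
The factored form is (3 + r)*(r - 1)*(r + 2)*(r - 2).
c) (3 + r)*(r - 1)*(r + 2)*(r - 2)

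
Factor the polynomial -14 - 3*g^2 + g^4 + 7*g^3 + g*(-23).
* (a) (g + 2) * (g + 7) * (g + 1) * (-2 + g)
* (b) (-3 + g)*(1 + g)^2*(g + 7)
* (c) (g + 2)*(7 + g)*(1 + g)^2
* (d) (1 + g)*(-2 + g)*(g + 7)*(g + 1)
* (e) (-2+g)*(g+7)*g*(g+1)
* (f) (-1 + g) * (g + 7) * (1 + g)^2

We need to factor -14 - 3*g^2 + g^4 + 7*g^3 + g*(-23).
The factored form is (1 + g)*(-2 + g)*(g + 7)*(g + 1).
d) (1 + g)*(-2 + g)*(g + 7)*(g + 1)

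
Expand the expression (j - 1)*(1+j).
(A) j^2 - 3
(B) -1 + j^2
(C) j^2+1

Expanding (j - 1)*(1+j):
= -1 + j^2
B) -1 + j^2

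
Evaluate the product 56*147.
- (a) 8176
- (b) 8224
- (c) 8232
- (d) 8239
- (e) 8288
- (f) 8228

56 * 147 = 8232
c) 8232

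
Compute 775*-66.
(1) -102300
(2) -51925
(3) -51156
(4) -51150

775 * -66 = -51150
4) -51150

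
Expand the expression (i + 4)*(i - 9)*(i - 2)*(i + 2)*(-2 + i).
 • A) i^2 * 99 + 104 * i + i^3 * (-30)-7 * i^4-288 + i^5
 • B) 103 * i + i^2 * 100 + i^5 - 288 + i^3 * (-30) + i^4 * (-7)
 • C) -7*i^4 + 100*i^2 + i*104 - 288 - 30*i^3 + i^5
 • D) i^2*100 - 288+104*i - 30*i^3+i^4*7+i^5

Expanding (i + 4)*(i - 9)*(i - 2)*(i + 2)*(-2 + i):
= -7*i^4 + 100*i^2 + i*104 - 288 - 30*i^3 + i^5
C) -7*i^4 + 100*i^2 + i*104 - 288 - 30*i^3 + i^5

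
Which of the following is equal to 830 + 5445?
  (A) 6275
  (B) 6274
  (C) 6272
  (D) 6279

830 + 5445 = 6275
A) 6275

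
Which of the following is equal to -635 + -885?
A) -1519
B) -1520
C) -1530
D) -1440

-635 + -885 = -1520
B) -1520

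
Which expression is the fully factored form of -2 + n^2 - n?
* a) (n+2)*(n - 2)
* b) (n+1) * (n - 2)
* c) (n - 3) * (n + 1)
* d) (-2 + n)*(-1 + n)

We need to factor -2 + n^2 - n.
The factored form is (n+1) * (n - 2).
b) (n+1) * (n - 2)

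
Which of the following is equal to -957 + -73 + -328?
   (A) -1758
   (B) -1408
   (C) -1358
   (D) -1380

First: -957 + -73 = -1030
Then: -1030 + -328 = -1358
C) -1358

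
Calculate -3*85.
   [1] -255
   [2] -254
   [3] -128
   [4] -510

-3 * 85 = -255
1) -255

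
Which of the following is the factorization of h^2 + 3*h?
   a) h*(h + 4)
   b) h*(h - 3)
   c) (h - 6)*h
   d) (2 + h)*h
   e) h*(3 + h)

We need to factor h^2 + 3*h.
The factored form is h*(3 + h).
e) h*(3 + h)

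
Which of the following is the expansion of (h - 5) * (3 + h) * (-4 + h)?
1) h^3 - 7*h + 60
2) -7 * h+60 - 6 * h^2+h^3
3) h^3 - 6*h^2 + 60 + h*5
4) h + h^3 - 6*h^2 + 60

Expanding (h - 5) * (3 + h) * (-4 + h):
= -7 * h+60 - 6 * h^2+h^3
2) -7 * h+60 - 6 * h^2+h^3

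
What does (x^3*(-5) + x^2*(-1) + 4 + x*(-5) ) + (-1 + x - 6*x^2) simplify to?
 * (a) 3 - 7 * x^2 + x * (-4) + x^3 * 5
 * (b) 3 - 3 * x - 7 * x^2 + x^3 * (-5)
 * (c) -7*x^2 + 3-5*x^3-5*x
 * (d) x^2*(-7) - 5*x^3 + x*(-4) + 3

Adding the polynomials and combining like terms:
(x^3*(-5) + x^2*(-1) + 4 + x*(-5)) + (-1 + x - 6*x^2)
= x^2*(-7) - 5*x^3 + x*(-4) + 3
d) x^2*(-7) - 5*x^3 + x*(-4) + 3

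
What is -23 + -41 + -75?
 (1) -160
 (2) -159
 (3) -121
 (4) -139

First: -23 + -41 = -64
Then: -64 + -75 = -139
4) -139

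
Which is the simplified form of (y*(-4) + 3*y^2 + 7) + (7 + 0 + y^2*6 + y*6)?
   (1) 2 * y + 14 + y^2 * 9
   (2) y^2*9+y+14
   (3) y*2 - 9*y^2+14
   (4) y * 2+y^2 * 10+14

Adding the polynomials and combining like terms:
(y*(-4) + 3*y^2 + 7) + (7 + 0 + y^2*6 + y*6)
= 2 * y + 14 + y^2 * 9
1) 2 * y + 14 + y^2 * 9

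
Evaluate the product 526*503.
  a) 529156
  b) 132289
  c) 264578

526 * 503 = 264578
c) 264578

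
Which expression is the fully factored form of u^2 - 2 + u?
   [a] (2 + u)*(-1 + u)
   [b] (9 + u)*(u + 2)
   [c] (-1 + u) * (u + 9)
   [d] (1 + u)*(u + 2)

We need to factor u^2 - 2 + u.
The factored form is (2 + u)*(-1 + u).
a) (2 + u)*(-1 + u)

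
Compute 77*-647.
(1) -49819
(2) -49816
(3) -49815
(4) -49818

77 * -647 = -49819
1) -49819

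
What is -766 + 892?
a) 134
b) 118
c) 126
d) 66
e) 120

-766 + 892 = 126
c) 126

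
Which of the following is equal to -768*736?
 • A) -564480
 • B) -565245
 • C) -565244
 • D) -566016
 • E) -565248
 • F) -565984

-768 * 736 = -565248
E) -565248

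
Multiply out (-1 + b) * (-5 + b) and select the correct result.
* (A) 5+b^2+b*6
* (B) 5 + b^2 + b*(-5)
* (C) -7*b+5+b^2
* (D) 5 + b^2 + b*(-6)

Expanding (-1 + b) * (-5 + b):
= 5 + b^2 + b*(-6)
D) 5 + b^2 + b*(-6)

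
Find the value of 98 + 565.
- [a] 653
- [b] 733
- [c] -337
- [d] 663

98 + 565 = 663
d) 663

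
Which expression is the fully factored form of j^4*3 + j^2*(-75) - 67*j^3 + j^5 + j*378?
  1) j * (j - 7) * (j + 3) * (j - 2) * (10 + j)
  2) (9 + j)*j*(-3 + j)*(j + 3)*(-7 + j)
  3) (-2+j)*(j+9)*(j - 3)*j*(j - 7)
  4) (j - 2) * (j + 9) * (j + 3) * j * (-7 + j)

We need to factor j^4*3 + j^2*(-75) - 67*j^3 + j^5 + j*378.
The factored form is (j - 2) * (j + 9) * (j + 3) * j * (-7 + j).
4) (j - 2) * (j + 9) * (j + 3) * j * (-7 + j)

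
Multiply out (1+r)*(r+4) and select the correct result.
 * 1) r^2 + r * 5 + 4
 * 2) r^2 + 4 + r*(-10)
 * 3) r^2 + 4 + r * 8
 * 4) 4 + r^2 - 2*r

Expanding (1+r)*(r+4):
= r^2 + r * 5 + 4
1) r^2 + r * 5 + 4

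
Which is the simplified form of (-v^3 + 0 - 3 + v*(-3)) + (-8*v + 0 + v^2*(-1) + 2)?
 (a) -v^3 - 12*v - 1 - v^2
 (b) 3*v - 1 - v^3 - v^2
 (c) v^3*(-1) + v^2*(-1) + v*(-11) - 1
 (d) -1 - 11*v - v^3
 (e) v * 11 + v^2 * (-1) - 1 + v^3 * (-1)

Adding the polynomials and combining like terms:
(-v^3 + 0 - 3 + v*(-3)) + (-8*v + 0 + v^2*(-1) + 2)
= v^3*(-1) + v^2*(-1) + v*(-11) - 1
c) v^3*(-1) + v^2*(-1) + v*(-11) - 1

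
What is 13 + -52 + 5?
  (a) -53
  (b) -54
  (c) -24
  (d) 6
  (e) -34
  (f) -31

First: 13 + -52 = -39
Then: -39 + 5 = -34
e) -34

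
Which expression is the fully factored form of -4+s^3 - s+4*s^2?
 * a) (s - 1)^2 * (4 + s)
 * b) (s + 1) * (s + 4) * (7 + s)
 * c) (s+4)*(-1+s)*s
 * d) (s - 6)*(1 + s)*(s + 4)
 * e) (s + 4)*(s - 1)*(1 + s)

We need to factor -4+s^3 - s+4*s^2.
The factored form is (s + 4)*(s - 1)*(1 + s).
e) (s + 4)*(s - 1)*(1 + s)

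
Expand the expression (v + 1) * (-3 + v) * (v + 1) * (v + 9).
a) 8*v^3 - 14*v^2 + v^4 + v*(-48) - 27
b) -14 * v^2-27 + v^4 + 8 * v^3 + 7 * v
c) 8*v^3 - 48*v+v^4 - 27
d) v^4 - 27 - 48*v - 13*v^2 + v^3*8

Expanding (v + 1) * (-3 + v) * (v + 1) * (v + 9):
= 8*v^3 - 14*v^2 + v^4 + v*(-48) - 27
a) 8*v^3 - 14*v^2 + v^4 + v*(-48) - 27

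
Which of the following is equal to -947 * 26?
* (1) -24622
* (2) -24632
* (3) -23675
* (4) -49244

-947 * 26 = -24622
1) -24622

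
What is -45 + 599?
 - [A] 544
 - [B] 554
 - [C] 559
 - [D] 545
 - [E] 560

-45 + 599 = 554
B) 554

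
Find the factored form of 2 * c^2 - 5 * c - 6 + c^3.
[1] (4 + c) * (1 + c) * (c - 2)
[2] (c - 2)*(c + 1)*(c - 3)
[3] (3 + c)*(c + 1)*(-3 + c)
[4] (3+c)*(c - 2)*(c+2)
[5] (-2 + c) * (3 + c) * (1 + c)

We need to factor 2 * c^2 - 5 * c - 6 + c^3.
The factored form is (-2 + c) * (3 + c) * (1 + c).
5) (-2 + c) * (3 + c) * (1 + c)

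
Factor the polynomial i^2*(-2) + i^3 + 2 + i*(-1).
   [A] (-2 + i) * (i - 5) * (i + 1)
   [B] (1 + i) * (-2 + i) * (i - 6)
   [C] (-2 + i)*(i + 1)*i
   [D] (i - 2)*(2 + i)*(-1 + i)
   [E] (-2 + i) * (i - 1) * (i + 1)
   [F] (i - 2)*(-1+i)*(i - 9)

We need to factor i^2*(-2) + i^3 + 2 + i*(-1).
The factored form is (-2 + i) * (i - 1) * (i + 1).
E) (-2 + i) * (i - 1) * (i + 1)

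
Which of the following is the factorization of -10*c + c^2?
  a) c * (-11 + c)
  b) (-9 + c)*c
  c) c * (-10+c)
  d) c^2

We need to factor -10*c + c^2.
The factored form is c * (-10+c).
c) c * (-10+c)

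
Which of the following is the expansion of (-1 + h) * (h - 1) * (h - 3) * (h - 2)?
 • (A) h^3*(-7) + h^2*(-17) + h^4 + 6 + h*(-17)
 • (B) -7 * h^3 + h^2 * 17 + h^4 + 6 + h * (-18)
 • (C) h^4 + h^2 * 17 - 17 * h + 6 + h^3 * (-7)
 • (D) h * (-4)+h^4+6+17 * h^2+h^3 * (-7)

Expanding (-1 + h) * (h - 1) * (h - 3) * (h - 2):
= h^4 + h^2 * 17 - 17 * h + 6 + h^3 * (-7)
C) h^4 + h^2 * 17 - 17 * h + 6 + h^3 * (-7)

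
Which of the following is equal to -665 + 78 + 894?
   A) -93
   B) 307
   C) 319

First: -665 + 78 = -587
Then: -587 + 894 = 307
B) 307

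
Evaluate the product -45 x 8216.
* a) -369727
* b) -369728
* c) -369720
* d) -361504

-45 * 8216 = -369720
c) -369720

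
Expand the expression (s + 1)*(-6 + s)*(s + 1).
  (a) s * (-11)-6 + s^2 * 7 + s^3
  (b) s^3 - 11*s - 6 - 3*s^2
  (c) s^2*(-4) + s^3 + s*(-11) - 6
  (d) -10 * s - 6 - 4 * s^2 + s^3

Expanding (s + 1)*(-6 + s)*(s + 1):
= s^2*(-4) + s^3 + s*(-11) - 6
c) s^2*(-4) + s^3 + s*(-11) - 6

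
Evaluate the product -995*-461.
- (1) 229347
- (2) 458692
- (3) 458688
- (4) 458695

-995 * -461 = 458695
4) 458695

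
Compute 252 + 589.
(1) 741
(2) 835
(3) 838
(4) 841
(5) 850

252 + 589 = 841
4) 841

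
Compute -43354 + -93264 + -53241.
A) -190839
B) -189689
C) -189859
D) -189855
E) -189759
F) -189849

First: -43354 + -93264 = -136618
Then: -136618 + -53241 = -189859
C) -189859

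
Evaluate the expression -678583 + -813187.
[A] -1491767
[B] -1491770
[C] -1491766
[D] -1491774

-678583 + -813187 = -1491770
B) -1491770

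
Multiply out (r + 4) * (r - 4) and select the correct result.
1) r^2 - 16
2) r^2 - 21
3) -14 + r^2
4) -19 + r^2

Expanding (r + 4) * (r - 4):
= r^2 - 16
1) r^2 - 16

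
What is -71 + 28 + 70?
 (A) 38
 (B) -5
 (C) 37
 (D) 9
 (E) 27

First: -71 + 28 = -43
Then: -43 + 70 = 27
E) 27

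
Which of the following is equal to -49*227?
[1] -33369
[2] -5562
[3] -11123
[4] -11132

-49 * 227 = -11123
3) -11123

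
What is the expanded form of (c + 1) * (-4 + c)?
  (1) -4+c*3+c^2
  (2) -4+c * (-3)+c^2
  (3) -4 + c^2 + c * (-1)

Expanding (c + 1) * (-4 + c):
= -4+c * (-3)+c^2
2) -4+c * (-3)+c^2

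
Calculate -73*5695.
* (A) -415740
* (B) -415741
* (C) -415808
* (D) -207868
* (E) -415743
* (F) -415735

-73 * 5695 = -415735
F) -415735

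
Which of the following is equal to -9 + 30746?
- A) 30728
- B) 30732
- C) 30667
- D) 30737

-9 + 30746 = 30737
D) 30737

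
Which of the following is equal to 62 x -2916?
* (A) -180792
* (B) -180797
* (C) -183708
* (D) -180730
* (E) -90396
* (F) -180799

62 * -2916 = -180792
A) -180792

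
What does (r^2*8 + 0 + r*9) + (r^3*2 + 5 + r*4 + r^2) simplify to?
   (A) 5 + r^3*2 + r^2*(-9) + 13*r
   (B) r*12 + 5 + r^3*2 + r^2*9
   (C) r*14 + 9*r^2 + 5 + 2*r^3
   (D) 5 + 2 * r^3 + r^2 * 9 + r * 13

Adding the polynomials and combining like terms:
(r^2*8 + 0 + r*9) + (r^3*2 + 5 + r*4 + r^2)
= 5 + 2 * r^3 + r^2 * 9 + r * 13
D) 5 + 2 * r^3 + r^2 * 9 + r * 13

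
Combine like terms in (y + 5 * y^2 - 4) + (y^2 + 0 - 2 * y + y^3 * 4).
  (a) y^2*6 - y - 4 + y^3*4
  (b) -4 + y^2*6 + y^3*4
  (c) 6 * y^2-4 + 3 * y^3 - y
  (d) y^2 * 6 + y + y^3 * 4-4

Adding the polynomials and combining like terms:
(y + 5*y^2 - 4) + (y^2 + 0 - 2*y + y^3*4)
= y^2*6 - y - 4 + y^3*4
a) y^2*6 - y - 4 + y^3*4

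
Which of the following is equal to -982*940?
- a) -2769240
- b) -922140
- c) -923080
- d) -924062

-982 * 940 = -923080
c) -923080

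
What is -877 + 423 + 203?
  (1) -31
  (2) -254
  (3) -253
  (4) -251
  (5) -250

First: -877 + 423 = -454
Then: -454 + 203 = -251
4) -251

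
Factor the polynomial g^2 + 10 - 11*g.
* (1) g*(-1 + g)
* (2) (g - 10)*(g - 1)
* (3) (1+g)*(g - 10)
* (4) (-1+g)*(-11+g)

We need to factor g^2 + 10 - 11*g.
The factored form is (g - 10)*(g - 1).
2) (g - 10)*(g - 1)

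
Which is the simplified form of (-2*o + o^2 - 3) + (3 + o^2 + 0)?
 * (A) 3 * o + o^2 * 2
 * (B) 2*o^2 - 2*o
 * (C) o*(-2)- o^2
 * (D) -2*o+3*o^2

Adding the polynomials and combining like terms:
(-2*o + o^2 - 3) + (3 + o^2 + 0)
= 2*o^2 - 2*o
B) 2*o^2 - 2*o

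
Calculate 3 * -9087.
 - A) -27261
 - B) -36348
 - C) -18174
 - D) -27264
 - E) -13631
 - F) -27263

3 * -9087 = -27261
A) -27261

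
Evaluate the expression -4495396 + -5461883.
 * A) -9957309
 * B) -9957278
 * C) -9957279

-4495396 + -5461883 = -9957279
C) -9957279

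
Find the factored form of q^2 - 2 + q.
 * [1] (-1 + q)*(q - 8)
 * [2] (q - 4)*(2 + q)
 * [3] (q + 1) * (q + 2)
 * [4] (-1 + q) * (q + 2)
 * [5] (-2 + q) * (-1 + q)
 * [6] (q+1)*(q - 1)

We need to factor q^2 - 2 + q.
The factored form is (-1 + q) * (q + 2).
4) (-1 + q) * (q + 2)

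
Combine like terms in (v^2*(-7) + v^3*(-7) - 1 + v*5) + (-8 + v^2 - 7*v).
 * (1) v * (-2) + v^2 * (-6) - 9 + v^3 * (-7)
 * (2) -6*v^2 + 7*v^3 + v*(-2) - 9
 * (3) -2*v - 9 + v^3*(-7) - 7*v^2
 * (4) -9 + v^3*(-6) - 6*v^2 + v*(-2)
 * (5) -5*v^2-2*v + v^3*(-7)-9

Adding the polynomials and combining like terms:
(v^2*(-7) + v^3*(-7) - 1 + v*5) + (-8 + v^2 - 7*v)
= v * (-2) + v^2 * (-6) - 9 + v^3 * (-7)
1) v * (-2) + v^2 * (-6) - 9 + v^3 * (-7)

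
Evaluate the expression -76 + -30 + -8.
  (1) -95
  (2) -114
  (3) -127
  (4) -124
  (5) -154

First: -76 + -30 = -106
Then: -106 + -8 = -114
2) -114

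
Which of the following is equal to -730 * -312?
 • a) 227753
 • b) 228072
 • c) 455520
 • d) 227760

-730 * -312 = 227760
d) 227760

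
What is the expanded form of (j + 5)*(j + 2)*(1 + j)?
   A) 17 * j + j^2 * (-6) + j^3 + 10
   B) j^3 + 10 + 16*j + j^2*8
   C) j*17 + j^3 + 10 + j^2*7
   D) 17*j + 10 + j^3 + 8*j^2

Expanding (j + 5)*(j + 2)*(1 + j):
= 17*j + 10 + j^3 + 8*j^2
D) 17*j + 10 + j^3 + 8*j^2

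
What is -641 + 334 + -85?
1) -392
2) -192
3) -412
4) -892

First: -641 + 334 = -307
Then: -307 + -85 = -392
1) -392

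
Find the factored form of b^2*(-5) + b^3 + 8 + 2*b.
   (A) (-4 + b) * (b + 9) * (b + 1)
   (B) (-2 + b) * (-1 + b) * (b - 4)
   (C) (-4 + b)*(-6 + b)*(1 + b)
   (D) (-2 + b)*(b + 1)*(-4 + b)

We need to factor b^2*(-5) + b^3 + 8 + 2*b.
The factored form is (-2 + b)*(b + 1)*(-4 + b).
D) (-2 + b)*(b + 1)*(-4 + b)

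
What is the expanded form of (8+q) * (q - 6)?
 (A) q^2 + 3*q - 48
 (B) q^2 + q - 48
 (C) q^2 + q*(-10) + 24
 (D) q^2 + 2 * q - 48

Expanding (8+q) * (q - 6):
= q^2 + 2 * q - 48
D) q^2 + 2 * q - 48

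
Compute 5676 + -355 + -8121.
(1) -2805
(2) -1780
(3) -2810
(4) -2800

First: 5676 + -355 = 5321
Then: 5321 + -8121 = -2800
4) -2800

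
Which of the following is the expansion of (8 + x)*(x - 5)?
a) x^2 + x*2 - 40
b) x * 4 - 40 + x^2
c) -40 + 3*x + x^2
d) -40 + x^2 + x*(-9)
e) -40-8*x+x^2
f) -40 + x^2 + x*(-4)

Expanding (8 + x)*(x - 5):
= -40 + 3*x + x^2
c) -40 + 3*x + x^2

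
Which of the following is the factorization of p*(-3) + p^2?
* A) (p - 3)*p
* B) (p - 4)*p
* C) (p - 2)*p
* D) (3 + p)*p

We need to factor p*(-3) + p^2.
The factored form is (p - 3)*p.
A) (p - 3)*p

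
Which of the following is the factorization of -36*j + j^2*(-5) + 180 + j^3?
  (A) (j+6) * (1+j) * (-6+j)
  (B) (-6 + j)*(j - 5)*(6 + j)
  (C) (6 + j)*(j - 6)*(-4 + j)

We need to factor -36*j + j^2*(-5) + 180 + j^3.
The factored form is (-6 + j)*(j - 5)*(6 + j).
B) (-6 + j)*(j - 5)*(6 + j)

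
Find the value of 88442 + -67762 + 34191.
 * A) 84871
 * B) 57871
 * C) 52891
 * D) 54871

First: 88442 + -67762 = 20680
Then: 20680 + 34191 = 54871
D) 54871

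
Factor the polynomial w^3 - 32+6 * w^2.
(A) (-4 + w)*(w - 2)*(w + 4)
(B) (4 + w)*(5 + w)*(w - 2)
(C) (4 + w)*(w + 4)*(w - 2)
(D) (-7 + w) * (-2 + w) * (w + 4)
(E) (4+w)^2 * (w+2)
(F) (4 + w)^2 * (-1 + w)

We need to factor w^3 - 32+6 * w^2.
The factored form is (4 + w)*(w + 4)*(w - 2).
C) (4 + w)*(w + 4)*(w - 2)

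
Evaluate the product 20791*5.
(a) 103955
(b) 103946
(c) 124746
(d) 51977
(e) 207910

20791 * 5 = 103955
a) 103955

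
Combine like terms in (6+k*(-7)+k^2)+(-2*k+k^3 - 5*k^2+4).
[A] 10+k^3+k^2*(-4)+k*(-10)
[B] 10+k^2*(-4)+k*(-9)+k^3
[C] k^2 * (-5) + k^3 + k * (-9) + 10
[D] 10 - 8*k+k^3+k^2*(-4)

Adding the polynomials and combining like terms:
(6 + k*(-7) + k^2) + (-2*k + k^3 - 5*k^2 + 4)
= 10+k^2*(-4)+k*(-9)+k^3
B) 10+k^2*(-4)+k*(-9)+k^3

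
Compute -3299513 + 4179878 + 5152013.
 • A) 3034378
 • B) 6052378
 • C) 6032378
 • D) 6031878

First: -3299513 + 4179878 = 880365
Then: 880365 + 5152013 = 6032378
C) 6032378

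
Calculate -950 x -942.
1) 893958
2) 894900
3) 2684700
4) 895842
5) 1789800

-950 * -942 = 894900
2) 894900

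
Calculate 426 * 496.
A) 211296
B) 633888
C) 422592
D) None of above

426 * 496 = 211296
A) 211296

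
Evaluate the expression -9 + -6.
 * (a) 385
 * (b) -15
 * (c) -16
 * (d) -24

-9 + -6 = -15
b) -15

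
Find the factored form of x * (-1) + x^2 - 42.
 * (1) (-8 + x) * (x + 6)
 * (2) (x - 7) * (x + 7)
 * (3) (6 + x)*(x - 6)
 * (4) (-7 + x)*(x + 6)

We need to factor x * (-1) + x^2 - 42.
The factored form is (-7 + x)*(x + 6).
4) (-7 + x)*(x + 6)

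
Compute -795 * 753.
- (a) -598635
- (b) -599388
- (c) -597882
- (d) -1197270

-795 * 753 = -598635
a) -598635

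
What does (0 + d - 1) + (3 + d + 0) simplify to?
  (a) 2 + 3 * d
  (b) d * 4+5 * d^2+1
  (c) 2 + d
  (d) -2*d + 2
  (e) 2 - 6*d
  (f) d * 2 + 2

Adding the polynomials and combining like terms:
(0 + d - 1) + (3 + d + 0)
= d * 2 + 2
f) d * 2 + 2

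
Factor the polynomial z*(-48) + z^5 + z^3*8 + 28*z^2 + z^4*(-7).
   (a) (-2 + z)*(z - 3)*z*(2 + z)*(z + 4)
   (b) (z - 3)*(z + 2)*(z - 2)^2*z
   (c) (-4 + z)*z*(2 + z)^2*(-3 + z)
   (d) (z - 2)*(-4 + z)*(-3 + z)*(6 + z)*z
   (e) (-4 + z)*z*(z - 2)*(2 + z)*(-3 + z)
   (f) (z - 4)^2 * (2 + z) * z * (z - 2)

We need to factor z*(-48) + z^5 + z^3*8 + 28*z^2 + z^4*(-7).
The factored form is (-4 + z)*z*(z - 2)*(2 + z)*(-3 + z).
e) (-4 + z)*z*(z - 2)*(2 + z)*(-3 + z)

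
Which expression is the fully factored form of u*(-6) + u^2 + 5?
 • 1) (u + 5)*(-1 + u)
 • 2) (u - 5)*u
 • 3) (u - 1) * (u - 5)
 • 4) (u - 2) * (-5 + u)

We need to factor u*(-6) + u^2 + 5.
The factored form is (u - 1) * (u - 5).
3) (u - 1) * (u - 5)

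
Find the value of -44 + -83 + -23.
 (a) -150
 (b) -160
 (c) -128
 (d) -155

First: -44 + -83 = -127
Then: -127 + -23 = -150
a) -150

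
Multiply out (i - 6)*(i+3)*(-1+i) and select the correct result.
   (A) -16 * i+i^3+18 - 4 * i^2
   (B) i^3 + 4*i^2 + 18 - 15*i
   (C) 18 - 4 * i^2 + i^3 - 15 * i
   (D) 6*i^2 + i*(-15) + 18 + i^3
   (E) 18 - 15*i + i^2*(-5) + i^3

Expanding (i - 6)*(i+3)*(-1+i):
= 18 - 4 * i^2 + i^3 - 15 * i
C) 18 - 4 * i^2 + i^3 - 15 * i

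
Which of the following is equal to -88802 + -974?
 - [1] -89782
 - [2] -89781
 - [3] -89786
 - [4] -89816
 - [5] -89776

-88802 + -974 = -89776
5) -89776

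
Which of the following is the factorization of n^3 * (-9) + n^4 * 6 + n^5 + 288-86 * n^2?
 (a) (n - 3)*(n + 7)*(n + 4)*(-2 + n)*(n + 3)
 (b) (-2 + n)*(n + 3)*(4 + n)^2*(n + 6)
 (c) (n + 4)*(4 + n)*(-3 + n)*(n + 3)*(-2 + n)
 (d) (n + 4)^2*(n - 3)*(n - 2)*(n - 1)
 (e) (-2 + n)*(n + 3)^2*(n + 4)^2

We need to factor n^3 * (-9) + n^4 * 6 + n^5 + 288-86 * n^2.
The factored form is (n + 4)*(4 + n)*(-3 + n)*(n + 3)*(-2 + n).
c) (n + 4)*(4 + n)*(-3 + n)*(n + 3)*(-2 + n)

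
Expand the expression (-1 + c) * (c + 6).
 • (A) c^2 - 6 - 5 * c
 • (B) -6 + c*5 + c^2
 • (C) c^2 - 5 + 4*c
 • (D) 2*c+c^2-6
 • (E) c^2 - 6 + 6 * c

Expanding (-1 + c) * (c + 6):
= -6 + c*5 + c^2
B) -6 + c*5 + c^2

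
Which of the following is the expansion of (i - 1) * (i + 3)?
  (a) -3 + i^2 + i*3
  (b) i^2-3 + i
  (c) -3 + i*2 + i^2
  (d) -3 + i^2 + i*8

Expanding (i - 1) * (i + 3):
= -3 + i*2 + i^2
c) -3 + i*2 + i^2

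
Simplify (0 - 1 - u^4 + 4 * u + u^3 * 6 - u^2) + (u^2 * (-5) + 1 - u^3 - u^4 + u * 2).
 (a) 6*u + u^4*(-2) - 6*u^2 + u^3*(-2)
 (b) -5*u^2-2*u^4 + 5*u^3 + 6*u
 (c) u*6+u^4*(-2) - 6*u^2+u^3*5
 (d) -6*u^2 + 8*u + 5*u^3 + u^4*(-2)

Adding the polynomials and combining like terms:
(0 - 1 - u^4 + 4*u + u^3*6 - u^2) + (u^2*(-5) + 1 - u^3 - u^4 + u*2)
= u*6+u^4*(-2) - 6*u^2+u^3*5
c) u*6+u^4*(-2) - 6*u^2+u^3*5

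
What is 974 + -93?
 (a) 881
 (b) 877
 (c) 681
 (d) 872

974 + -93 = 881
a) 881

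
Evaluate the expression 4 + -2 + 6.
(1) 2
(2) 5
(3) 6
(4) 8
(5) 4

First: 4 + -2 = 2
Then: 2 + 6 = 8
4) 8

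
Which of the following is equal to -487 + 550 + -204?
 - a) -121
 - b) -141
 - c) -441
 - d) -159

First: -487 + 550 = 63
Then: 63 + -204 = -141
b) -141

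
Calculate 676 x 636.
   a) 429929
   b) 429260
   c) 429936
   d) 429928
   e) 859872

676 * 636 = 429936
c) 429936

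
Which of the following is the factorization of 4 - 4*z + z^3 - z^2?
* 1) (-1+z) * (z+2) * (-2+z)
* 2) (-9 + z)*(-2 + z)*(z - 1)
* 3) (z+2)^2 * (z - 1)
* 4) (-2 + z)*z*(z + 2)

We need to factor 4 - 4*z + z^3 - z^2.
The factored form is (-1+z) * (z+2) * (-2+z).
1) (-1+z) * (z+2) * (-2+z)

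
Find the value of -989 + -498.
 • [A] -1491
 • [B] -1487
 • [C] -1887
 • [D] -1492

-989 + -498 = -1487
B) -1487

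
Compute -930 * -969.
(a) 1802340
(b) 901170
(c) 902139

-930 * -969 = 901170
b) 901170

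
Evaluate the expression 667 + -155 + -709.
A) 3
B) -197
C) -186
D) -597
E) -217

First: 667 + -155 = 512
Then: 512 + -709 = -197
B) -197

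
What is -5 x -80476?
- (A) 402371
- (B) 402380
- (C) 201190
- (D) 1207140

-5 * -80476 = 402380
B) 402380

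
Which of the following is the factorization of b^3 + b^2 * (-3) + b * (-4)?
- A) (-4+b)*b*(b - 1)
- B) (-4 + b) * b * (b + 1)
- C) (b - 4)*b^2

We need to factor b^3 + b^2 * (-3) + b * (-4).
The factored form is (-4 + b) * b * (b + 1).
B) (-4 + b) * b * (b + 1)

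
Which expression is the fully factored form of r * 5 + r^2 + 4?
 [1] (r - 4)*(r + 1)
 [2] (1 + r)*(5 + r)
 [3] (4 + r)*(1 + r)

We need to factor r * 5 + r^2 + 4.
The factored form is (4 + r)*(1 + r).
3) (4 + r)*(1 + r)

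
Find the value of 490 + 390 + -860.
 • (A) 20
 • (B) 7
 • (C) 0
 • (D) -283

First: 490 + 390 = 880
Then: 880 + -860 = 20
A) 20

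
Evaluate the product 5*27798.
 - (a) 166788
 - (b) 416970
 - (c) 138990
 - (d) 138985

5 * 27798 = 138990
c) 138990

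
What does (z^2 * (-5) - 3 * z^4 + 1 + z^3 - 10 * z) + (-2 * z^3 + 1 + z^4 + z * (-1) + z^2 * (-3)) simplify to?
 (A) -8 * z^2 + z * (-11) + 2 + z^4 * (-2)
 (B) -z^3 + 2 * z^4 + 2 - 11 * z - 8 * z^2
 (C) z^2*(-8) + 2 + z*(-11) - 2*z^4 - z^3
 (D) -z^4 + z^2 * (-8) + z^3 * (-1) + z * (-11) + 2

Adding the polynomials and combining like terms:
(z^2*(-5) - 3*z^4 + 1 + z^3 - 10*z) + (-2*z^3 + 1 + z^4 + z*(-1) + z^2*(-3))
= z^2*(-8) + 2 + z*(-11) - 2*z^4 - z^3
C) z^2*(-8) + 2 + z*(-11) - 2*z^4 - z^3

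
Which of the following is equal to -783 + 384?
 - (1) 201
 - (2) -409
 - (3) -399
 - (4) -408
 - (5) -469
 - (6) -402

-783 + 384 = -399
3) -399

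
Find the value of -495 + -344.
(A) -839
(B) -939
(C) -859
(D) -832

-495 + -344 = -839
A) -839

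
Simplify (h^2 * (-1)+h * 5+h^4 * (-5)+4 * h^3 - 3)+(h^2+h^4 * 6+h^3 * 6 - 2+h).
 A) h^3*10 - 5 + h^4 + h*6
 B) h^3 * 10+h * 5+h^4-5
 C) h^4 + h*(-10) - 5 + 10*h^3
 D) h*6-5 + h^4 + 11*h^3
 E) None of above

Adding the polynomials and combining like terms:
(h^2*(-1) + h*5 + h^4*(-5) + 4*h^3 - 3) + (h^2 + h^4*6 + h^3*6 - 2 + h)
= h^3*10 - 5 + h^4 + h*6
A) h^3*10 - 5 + h^4 + h*6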